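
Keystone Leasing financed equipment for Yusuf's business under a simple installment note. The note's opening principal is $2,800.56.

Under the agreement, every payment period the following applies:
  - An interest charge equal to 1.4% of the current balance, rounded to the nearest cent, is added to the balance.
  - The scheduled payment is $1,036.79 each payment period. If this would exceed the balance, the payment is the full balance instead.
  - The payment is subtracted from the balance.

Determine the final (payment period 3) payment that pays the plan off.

# | Opening | Interest | Payment | End bal
1 | $2,800.56 | $39.21 | $1,036.79 | $1,802.98
2 | $1,802.98 | $25.24 | $1,036.79 | $791.43
3 | $791.43 | $11.08 | $802.51 | $0.00

$802.51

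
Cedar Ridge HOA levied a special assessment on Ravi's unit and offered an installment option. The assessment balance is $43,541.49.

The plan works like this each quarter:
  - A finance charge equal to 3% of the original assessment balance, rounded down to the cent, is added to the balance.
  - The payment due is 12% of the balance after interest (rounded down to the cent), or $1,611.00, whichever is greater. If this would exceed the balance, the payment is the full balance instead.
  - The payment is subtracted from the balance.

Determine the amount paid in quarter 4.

Quarter 1: $43,541.49 +$1,306.24 interest = $44,847.73; pay $5,381.72 → $39,466.01
Quarter 2: $39,466.01 +$1,306.24 interest = $40,772.25; pay $4,892.67 → $35,879.58
Quarter 3: $35,879.58 +$1,306.24 interest = $37,185.82; pay $4,462.29 → $32,723.53
Quarter 4: $32,723.53 +$1,306.24 interest = $34,029.77; pay $4,083.57 → $29,946.20

$4,083.57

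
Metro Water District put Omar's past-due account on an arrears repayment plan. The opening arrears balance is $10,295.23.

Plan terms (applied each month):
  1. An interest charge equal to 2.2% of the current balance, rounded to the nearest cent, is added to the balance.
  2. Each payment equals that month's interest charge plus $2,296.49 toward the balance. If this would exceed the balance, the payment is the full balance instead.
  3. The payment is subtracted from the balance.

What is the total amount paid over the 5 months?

$10,922.48

Month 1: opening $10,295.23; interest $226.50 → $10,521.73; payment $2,522.99; balance $7,998.74
Month 2: opening $7,998.74; interest $175.97 → $8,174.71; payment $2,472.46; balance $5,702.25
Month 3: opening $5,702.25; interest $125.45 → $5,827.70; payment $2,421.94; balance $3,405.76
Month 4: opening $3,405.76; interest $74.93 → $3,480.69; payment $2,371.42; balance $1,109.27
Month 5: opening $1,109.27; interest $24.40 → $1,133.67; payment $1,133.67; balance $0.00
Total paid: $10,922.48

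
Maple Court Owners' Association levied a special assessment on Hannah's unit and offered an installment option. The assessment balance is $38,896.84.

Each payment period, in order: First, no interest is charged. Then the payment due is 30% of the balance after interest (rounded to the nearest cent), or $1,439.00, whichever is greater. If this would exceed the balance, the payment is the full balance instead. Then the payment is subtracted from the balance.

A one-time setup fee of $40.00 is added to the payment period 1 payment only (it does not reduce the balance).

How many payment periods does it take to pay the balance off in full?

Payment period 1: $38,896.84 − $11,669.05 (+ $40.00 fee) → $27,227.79
Payment period 2: $27,227.79 − $8,168.34 → $19,059.45
Payment period 3: $19,059.45 − $5,717.84 → $13,341.61
Payment period 4: $13,341.61 − $4,002.48 → $9,339.13
Payment period 5: $9,339.13 − $2,801.74 → $6,537.39
Payment period 6: $6,537.39 − $1,961.22 → $4,576.17
Payment period 7: $4,576.17 − $1,439.00 → $3,137.17
Payment period 8: $3,137.17 − $1,439.00 → $1,698.17
Payment period 9: $1,698.17 − $1,439.00 → $259.17
Payment period 10: $259.17 − $259.17 → $0.00
Balance reaches $0.00 in payment period 10.

10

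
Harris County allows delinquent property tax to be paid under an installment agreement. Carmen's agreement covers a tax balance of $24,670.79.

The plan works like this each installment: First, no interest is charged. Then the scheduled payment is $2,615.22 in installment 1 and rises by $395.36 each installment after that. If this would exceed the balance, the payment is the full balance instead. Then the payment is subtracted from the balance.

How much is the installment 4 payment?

$3,801.30

# | Opening | Payment | End bal
1 | $24,670.79 | $2,615.22 | $22,055.57
2 | $22,055.57 | $3,010.58 | $19,044.99
3 | $19,044.99 | $3,405.94 | $15,639.05
4 | $15,639.05 | $3,801.30 | $11,837.75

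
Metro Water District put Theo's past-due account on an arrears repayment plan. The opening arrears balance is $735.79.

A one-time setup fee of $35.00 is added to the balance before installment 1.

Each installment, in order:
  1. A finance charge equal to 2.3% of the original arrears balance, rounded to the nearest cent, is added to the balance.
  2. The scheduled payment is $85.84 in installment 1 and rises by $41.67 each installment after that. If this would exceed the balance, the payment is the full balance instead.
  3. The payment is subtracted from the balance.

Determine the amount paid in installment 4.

$210.85

# | Opening | Interest | Payment | End bal
1 | $770.79 | $16.92 | $85.84 | $701.87
2 | $701.87 | $16.92 | $127.51 | $591.28
3 | $591.28 | $16.92 | $169.18 | $439.02
4 | $439.02 | $16.92 | $210.85 | $245.09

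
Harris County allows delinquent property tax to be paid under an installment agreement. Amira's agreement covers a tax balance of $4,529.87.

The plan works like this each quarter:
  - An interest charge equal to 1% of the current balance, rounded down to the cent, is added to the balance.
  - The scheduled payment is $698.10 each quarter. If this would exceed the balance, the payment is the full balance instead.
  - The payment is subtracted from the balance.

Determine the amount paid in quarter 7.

Quarter 1: opening $4,529.87; interest $45.29 → $4,575.16; payment $698.10; balance $3,877.06
Quarter 2: opening $3,877.06; interest $38.77 → $3,915.83; payment $698.10; balance $3,217.73
Quarter 3: opening $3,217.73; interest $32.17 → $3,249.90; payment $698.10; balance $2,551.80
Quarter 4: opening $2,551.80; interest $25.51 → $2,577.31; payment $698.10; balance $1,879.21
Quarter 5: opening $1,879.21; interest $18.79 → $1,898.00; payment $698.10; balance $1,199.90
Quarter 6: opening $1,199.90; interest $11.99 → $1,211.89; payment $698.10; balance $513.79
Quarter 7: opening $513.79; interest $5.13 → $518.92; payment $518.92; balance $0.00

$518.92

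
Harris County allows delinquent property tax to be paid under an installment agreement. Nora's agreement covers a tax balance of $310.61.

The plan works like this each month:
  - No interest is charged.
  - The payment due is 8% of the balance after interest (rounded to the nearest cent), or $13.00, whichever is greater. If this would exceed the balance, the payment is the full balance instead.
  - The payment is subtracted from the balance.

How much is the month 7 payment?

$15.07

Month 1: opening $310.61; payment $24.85; balance $285.76
Month 2: opening $285.76; payment $22.86; balance $262.90
Month 3: opening $262.90; payment $21.03; balance $241.87
Month 4: opening $241.87; payment $19.35; balance $222.52
Month 5: opening $222.52; payment $17.80; balance $204.72
Month 6: opening $204.72; payment $16.38; balance $188.34
Month 7: opening $188.34; payment $15.07; balance $173.27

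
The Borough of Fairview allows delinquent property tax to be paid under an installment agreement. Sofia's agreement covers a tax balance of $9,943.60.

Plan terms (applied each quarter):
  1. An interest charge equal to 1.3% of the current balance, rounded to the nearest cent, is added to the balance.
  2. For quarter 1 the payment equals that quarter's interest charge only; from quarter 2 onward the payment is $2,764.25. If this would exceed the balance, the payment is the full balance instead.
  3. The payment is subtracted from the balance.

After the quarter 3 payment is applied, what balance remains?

$4,639.38

Quarter 1: $9,943.60 +$129.27 interest = $10,072.87; pay $129.27 → $9,943.60
Quarter 2: $9,943.60 +$129.27 interest = $10,072.87; pay $2,764.25 → $7,308.62
Quarter 3: $7,308.62 +$95.01 interest = $7,403.63; pay $2,764.25 → $4,639.38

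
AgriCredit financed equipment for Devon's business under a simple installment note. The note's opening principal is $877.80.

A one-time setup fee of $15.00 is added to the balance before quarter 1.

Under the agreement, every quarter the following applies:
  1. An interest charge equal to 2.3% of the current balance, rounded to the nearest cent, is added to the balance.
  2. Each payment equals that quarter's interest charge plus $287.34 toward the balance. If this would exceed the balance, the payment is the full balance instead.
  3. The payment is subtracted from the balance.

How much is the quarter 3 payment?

Quarter 1: $892.80 +$20.53 interest = $913.33; pay $307.87 → $605.46
Quarter 2: $605.46 +$13.93 interest = $619.39; pay $301.27 → $318.12
Quarter 3: $318.12 +$7.32 interest = $325.44; pay $294.66 → $30.78

$294.66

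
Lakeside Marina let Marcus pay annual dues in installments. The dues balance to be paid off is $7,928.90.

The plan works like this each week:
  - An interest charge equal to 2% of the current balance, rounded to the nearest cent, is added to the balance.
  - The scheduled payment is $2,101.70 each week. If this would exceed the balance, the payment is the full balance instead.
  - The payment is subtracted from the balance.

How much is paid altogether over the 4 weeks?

$8,326.92

Week 1: opening $7,928.90; interest $158.58 → $8,087.48; payment $2,101.70; balance $5,985.78
Week 2: opening $5,985.78; interest $119.72 → $6,105.50; payment $2,101.70; balance $4,003.80
Week 3: opening $4,003.80; interest $80.08 → $4,083.88; payment $2,101.70; balance $1,982.18
Week 4: opening $1,982.18; interest $39.64 → $2,021.82; payment $2,021.82; balance $0.00
Total paid: $8,326.92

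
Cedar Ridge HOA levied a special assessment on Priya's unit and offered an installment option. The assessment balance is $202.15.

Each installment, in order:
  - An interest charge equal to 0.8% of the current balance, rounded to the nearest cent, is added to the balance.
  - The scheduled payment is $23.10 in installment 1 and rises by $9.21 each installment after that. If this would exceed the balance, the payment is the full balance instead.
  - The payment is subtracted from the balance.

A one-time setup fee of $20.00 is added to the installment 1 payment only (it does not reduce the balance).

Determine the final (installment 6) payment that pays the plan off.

Installment 1: opening $202.15; interest $1.62 → $203.77; payment $23.10 (+ $20.00 fee); balance $180.67
Installment 2: opening $180.67; interest $1.45 → $182.12; payment $32.31; balance $149.81
Installment 3: opening $149.81; interest $1.20 → $151.01; payment $41.52; balance $109.49
Installment 4: opening $109.49; interest $0.88 → $110.37; payment $50.73; balance $59.64
Installment 5: opening $59.64; interest $0.48 → $60.12; payment $59.94; balance $0.18
Installment 6: opening $0.18; interest $0.00 → $0.18; payment $0.18; balance $0.00

$0.18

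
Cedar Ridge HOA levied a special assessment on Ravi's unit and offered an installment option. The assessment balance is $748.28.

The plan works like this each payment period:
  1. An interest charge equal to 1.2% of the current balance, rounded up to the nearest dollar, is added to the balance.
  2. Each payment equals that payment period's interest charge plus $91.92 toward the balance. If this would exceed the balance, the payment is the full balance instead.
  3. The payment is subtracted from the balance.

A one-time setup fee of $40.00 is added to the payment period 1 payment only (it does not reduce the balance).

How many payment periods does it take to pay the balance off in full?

Payment period 1: $748.28 +$9.00 interest = $757.28; pay $100.92 (+ $40.00 fee) → $656.36
Payment period 2: $656.36 +$8.00 interest = $664.36; pay $99.92 → $564.44
Payment period 3: $564.44 +$7.00 interest = $571.44; pay $98.92 → $472.52
Payment period 4: $472.52 +$6.00 interest = $478.52; pay $97.92 → $380.60
Payment period 5: $380.60 +$5.00 interest = $385.60; pay $96.92 → $288.68
Payment period 6: $288.68 +$4.00 interest = $292.68; pay $95.92 → $196.76
Payment period 7: $196.76 +$3.00 interest = $199.76; pay $94.92 → $104.84
Payment period 8: $104.84 +$2.00 interest = $106.84; pay $93.92 → $12.92
Payment period 9: $12.92 +$1.00 interest = $13.92; pay $13.92 → $0.00
Balance reaches $0.00 in payment period 9.

9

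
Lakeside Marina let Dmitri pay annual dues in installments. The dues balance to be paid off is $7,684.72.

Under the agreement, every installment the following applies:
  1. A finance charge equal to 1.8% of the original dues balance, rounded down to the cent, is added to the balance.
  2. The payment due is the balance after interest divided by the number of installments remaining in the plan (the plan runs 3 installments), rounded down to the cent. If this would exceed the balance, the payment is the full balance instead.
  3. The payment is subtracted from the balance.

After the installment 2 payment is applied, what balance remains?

$2,676.84

Installment 1: opening $7,684.72; interest $138.32 → $7,823.04; payment $2,607.68; balance $5,215.36
Installment 2: opening $5,215.36; interest $138.32 → $5,353.68; payment $2,676.84; balance $2,676.84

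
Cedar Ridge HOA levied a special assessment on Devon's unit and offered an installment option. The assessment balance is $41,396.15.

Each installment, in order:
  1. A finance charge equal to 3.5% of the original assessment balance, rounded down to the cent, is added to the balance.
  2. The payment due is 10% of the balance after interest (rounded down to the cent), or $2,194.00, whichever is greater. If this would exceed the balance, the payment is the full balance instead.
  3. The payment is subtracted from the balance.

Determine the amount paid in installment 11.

$2,437.59

# | Opening | Interest | Payment | End bal
1 | $41,396.15 | $1,448.86 | $4,284.50 | $38,560.51
2 | $38,560.51 | $1,448.86 | $4,000.93 | $36,008.44
3 | $36,008.44 | $1,448.86 | $3,745.73 | $33,711.57
4 | $33,711.57 | $1,448.86 | $3,516.04 | $31,644.39
5 | $31,644.39 | $1,448.86 | $3,309.32 | $29,783.93
6 | $29,783.93 | $1,448.86 | $3,123.27 | $28,109.52
7 | $28,109.52 | $1,448.86 | $2,955.83 | $26,602.55
8 | $26,602.55 | $1,448.86 | $2,805.14 | $25,246.27
9 | $25,246.27 | $1,448.86 | $2,669.51 | $24,025.62
10 | $24,025.62 | $1,448.86 | $2,547.44 | $22,927.04
11 | $22,927.04 | $1,448.86 | $2,437.59 | $21,938.31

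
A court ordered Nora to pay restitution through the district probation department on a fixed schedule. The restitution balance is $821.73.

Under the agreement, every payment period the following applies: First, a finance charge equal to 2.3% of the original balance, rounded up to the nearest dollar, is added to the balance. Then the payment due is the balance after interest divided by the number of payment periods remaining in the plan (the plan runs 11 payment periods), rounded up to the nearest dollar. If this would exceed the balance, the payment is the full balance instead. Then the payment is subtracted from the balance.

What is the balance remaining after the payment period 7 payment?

Payment period 1: $821.73 +$19.00 interest = $840.73; pay $77.00 → $763.73
Payment period 2: $763.73 +$19.00 interest = $782.73; pay $79.00 → $703.73
Payment period 3: $703.73 +$19.00 interest = $722.73; pay $81.00 → $641.73
Payment period 4: $641.73 +$19.00 interest = $660.73; pay $83.00 → $577.73
Payment period 5: $577.73 +$19.00 interest = $596.73; pay $86.00 → $510.73
Payment period 6: $510.73 +$19.00 interest = $529.73; pay $89.00 → $440.73
Payment period 7: $440.73 +$19.00 interest = $459.73; pay $92.00 → $367.73

$367.73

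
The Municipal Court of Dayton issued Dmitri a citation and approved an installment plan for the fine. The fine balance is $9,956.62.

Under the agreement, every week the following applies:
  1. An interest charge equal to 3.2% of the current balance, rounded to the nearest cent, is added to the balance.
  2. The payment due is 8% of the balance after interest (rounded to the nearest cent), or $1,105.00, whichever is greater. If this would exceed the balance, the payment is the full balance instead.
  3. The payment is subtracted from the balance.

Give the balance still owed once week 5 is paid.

$5,764.86

# | Opening | Interest | Payment | End bal
1 | $9,956.62 | $318.61 | $1,105.00 | $9,170.23
2 | $9,170.23 | $293.45 | $1,105.00 | $8,358.68
3 | $8,358.68 | $267.48 | $1,105.00 | $7,521.16
4 | $7,521.16 | $240.68 | $1,105.00 | $6,656.84
5 | $6,656.84 | $213.02 | $1,105.00 | $5,764.86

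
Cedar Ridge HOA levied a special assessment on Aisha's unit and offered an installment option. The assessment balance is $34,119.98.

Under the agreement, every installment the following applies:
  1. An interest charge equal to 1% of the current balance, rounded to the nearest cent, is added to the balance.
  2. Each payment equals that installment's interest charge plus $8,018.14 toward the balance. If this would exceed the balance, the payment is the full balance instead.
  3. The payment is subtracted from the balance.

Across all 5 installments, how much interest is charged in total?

# | Opening | Interest | Payment | End bal
1 | $34,119.98 | $341.20 | $8,359.34 | $26,101.84
2 | $26,101.84 | $261.02 | $8,279.16 | $18,083.70
3 | $18,083.70 | $180.84 | $8,198.98 | $10,065.56
4 | $10,065.56 | $100.66 | $8,118.80 | $2,047.42
5 | $2,047.42 | $20.47 | $2,067.89 | $0.00
Total interest: $341.20 + $261.02 + $180.84 + $100.66 + $20.47 = $904.19

$904.19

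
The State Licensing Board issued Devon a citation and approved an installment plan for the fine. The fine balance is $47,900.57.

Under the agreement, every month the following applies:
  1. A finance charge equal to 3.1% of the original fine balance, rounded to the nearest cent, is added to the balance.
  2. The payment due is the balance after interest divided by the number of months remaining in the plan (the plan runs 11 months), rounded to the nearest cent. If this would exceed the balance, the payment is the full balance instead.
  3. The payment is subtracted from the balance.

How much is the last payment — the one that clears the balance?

# | Opening | Interest | Payment | End bal
1 | $47,900.57 | $1,484.92 | $4,489.59 | $44,895.90
2 | $44,895.90 | $1,484.92 | $4,638.08 | $41,742.74
3 | $41,742.74 | $1,484.92 | $4,803.07 | $38,424.59
4 | $38,424.59 | $1,484.92 | $4,988.69 | $34,920.82
5 | $34,920.82 | $1,484.92 | $5,200.82 | $31,204.92
6 | $31,204.92 | $1,484.92 | $5,448.31 | $27,241.53
7 | $27,241.53 | $1,484.92 | $5,745.29 | $22,981.16
8 | $22,981.16 | $1,484.92 | $6,116.52 | $18,349.56
9 | $18,349.56 | $1,484.92 | $6,611.49 | $13,222.99
10 | $13,222.99 | $1,484.92 | $7,353.96 | $7,353.95
11 | $7,353.95 | $1,484.92 | $8,838.87 | $0.00

$8,838.87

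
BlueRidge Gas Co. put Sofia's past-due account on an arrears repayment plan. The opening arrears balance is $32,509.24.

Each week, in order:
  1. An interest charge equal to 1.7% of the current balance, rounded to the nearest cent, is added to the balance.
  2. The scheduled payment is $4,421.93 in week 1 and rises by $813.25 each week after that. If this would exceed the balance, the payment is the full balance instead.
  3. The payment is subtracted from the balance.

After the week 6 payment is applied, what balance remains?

$0.00

# | Opening | Interest | Payment | End bal
1 | $32,509.24 | $552.66 | $4,421.93 | $28,639.97
2 | $28,639.97 | $486.88 | $5,235.18 | $23,891.67
3 | $23,891.67 | $406.16 | $6,048.43 | $18,249.40
4 | $18,249.40 | $310.24 | $6,861.68 | $11,697.96
5 | $11,697.96 | $198.87 | $7,674.93 | $4,221.90
6 | $4,221.90 | $71.77 | $4,293.67 | $0.00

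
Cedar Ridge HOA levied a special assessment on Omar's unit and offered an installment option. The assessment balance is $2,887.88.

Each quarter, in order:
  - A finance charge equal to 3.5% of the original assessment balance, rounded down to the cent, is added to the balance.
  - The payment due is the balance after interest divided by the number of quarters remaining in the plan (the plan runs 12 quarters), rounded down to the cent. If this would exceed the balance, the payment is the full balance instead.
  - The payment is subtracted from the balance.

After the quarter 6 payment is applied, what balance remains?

$1,840.08

# | Opening | Interest | Payment | End bal
1 | $2,887.88 | $101.07 | $249.07 | $2,739.88
2 | $2,739.88 | $101.07 | $258.26 | $2,582.69
3 | $2,582.69 | $101.07 | $268.37 | $2,415.39
4 | $2,415.39 | $101.07 | $279.60 | $2,236.86
5 | $2,236.86 | $101.07 | $292.24 | $2,045.69
6 | $2,045.69 | $101.07 | $306.68 | $1,840.08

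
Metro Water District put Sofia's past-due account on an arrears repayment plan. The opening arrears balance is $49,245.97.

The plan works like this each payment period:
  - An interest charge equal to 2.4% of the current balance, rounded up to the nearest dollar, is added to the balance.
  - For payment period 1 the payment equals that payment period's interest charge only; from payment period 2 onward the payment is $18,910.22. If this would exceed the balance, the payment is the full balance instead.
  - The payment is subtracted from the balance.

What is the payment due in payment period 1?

# | Opening | Interest | Payment | End bal
1 | $49,245.97 | $1,182.00 | $1,182.00 | $49,245.97

$1,182.00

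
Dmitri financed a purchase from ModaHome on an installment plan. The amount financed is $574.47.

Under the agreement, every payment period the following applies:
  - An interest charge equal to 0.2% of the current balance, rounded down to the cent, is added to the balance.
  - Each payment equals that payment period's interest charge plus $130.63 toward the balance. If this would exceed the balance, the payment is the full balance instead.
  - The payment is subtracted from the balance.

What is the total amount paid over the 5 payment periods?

Payment period 1: $574.47 +$1.14 interest = $575.61; pay $131.77 → $443.84
Payment period 2: $443.84 +$0.88 interest = $444.72; pay $131.51 → $313.21
Payment period 3: $313.21 +$0.62 interest = $313.83; pay $131.25 → $182.58
Payment period 4: $182.58 +$0.36 interest = $182.94; pay $130.99 → $51.95
Payment period 5: $51.95 +$0.10 interest = $52.05; pay $52.05 → $0.00
Total paid: $577.57

$577.57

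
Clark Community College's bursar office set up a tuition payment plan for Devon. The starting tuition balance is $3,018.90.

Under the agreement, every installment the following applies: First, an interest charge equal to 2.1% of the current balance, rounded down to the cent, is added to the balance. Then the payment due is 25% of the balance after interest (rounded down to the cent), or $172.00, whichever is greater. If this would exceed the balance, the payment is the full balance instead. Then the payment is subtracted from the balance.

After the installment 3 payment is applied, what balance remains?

$1,355.53

Installment 1: opening $3,018.90; interest $63.39 → $3,082.29; payment $770.57; balance $2,311.72
Installment 2: opening $2,311.72; interest $48.54 → $2,360.26; payment $590.06; balance $1,770.20
Installment 3: opening $1,770.20; interest $37.17 → $1,807.37; payment $451.84; balance $1,355.53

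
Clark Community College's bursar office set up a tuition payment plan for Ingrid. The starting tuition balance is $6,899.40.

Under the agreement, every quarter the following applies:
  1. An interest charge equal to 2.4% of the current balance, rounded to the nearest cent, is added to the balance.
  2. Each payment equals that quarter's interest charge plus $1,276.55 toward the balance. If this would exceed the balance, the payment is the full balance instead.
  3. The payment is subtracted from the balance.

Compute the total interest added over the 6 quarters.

$533.96

Quarter 1: opening $6,899.40; interest $165.59 → $7,064.99; payment $1,442.14; balance $5,622.85
Quarter 2: opening $5,622.85; interest $134.95 → $5,757.80; payment $1,411.50; balance $4,346.30
Quarter 3: opening $4,346.30; interest $104.31 → $4,450.61; payment $1,380.86; balance $3,069.75
Quarter 4: opening $3,069.75; interest $73.67 → $3,143.42; payment $1,350.22; balance $1,793.20
Quarter 5: opening $1,793.20; interest $43.04 → $1,836.24; payment $1,319.59; balance $516.65
Quarter 6: opening $516.65; interest $12.40 → $529.05; payment $529.05; balance $0.00
Total interest: $165.59 + $134.95 + $104.31 + $73.67 + $43.04 + $12.40 = $533.96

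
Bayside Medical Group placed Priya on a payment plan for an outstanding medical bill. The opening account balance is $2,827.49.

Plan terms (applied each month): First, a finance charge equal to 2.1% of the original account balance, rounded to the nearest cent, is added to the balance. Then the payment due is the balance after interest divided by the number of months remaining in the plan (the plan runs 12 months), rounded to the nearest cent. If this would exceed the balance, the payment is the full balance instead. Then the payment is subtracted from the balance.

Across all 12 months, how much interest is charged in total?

Month 1: $2,827.49 +$59.38 interest = $2,886.87; pay $240.57 → $2,646.30
Month 2: $2,646.30 +$59.38 interest = $2,705.68; pay $245.97 → $2,459.71
Month 3: $2,459.71 +$59.38 interest = $2,519.09; pay $251.91 → $2,267.18
Month 4: $2,267.18 +$59.38 interest = $2,326.56; pay $258.51 → $2,068.05
Month 5: $2,068.05 +$59.38 interest = $2,127.43; pay $265.93 → $1,861.50
Month 6: $1,861.50 +$59.38 interest = $1,920.88; pay $274.41 → $1,646.47
Month 7: $1,646.47 +$59.38 interest = $1,705.85; pay $284.31 → $1,421.54
Month 8: $1,421.54 +$59.38 interest = $1,480.92; pay $296.18 → $1,184.74
Month 9: $1,184.74 +$59.38 interest = $1,244.12; pay $311.03 → $933.09
Month 10: $933.09 +$59.38 interest = $992.47; pay $330.82 → $661.65
Month 11: $661.65 +$59.38 interest = $721.03; pay $360.52 → $360.51
Month 12: $360.51 +$59.38 interest = $419.89; pay $419.89 → $0.00
Total interest: $59.38 + $59.38 + $59.38 + $59.38 + $59.38 + $59.38 + $59.38 + $59.38 + $59.38 + $59.38 + $59.38 + $59.38 = $712.56

$712.56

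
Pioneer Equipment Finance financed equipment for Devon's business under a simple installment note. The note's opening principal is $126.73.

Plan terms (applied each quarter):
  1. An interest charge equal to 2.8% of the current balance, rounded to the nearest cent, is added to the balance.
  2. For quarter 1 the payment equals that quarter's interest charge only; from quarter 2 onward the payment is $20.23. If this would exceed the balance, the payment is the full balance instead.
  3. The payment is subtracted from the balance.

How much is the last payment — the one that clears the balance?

Quarter 1: $126.73 +$3.55 interest = $130.28; pay $3.55 → $126.73
Quarter 2: $126.73 +$3.55 interest = $130.28; pay $20.23 → $110.05
Quarter 3: $110.05 +$3.08 interest = $113.13; pay $20.23 → $92.90
Quarter 4: $92.90 +$2.60 interest = $95.50; pay $20.23 → $75.27
Quarter 5: $75.27 +$2.11 interest = $77.38; pay $20.23 → $57.15
Quarter 6: $57.15 +$1.60 interest = $58.75; pay $20.23 → $38.52
Quarter 7: $38.52 +$1.08 interest = $39.60; pay $20.23 → $19.37
Quarter 8: $19.37 +$0.54 interest = $19.91; pay $19.91 → $0.00

$19.91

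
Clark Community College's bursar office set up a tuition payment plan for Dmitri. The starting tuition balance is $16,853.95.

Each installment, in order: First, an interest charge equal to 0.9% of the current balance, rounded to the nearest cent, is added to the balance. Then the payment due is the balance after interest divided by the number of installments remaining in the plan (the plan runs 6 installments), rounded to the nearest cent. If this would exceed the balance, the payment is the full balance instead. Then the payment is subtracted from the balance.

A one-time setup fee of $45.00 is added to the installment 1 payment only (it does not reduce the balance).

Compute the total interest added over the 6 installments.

Installment 1: $16,853.95 +$151.69 interest = $17,005.64; pay $2,834.27 (+ $45.00 fee) → $14,171.37
Installment 2: $14,171.37 +$127.54 interest = $14,298.91; pay $2,859.78 → $11,439.13
Installment 3: $11,439.13 +$102.95 interest = $11,542.08; pay $2,885.52 → $8,656.56
Installment 4: $8,656.56 +$77.91 interest = $8,734.47; pay $2,911.49 → $5,822.98
Installment 5: $5,822.98 +$52.41 interest = $5,875.39; pay $2,937.70 → $2,937.69
Installment 6: $2,937.69 +$26.44 interest = $2,964.13; pay $2,964.13 → $0.00
Total interest: $151.69 + $127.54 + $102.95 + $77.91 + $52.41 + $26.44 = $538.94

$538.94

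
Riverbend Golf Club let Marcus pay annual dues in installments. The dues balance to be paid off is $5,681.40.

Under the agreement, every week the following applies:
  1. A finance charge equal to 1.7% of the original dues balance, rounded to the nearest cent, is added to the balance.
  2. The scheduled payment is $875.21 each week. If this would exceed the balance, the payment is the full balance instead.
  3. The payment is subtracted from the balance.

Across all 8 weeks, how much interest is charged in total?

Week 1: opening $5,681.40; interest $96.58 → $5,777.98; payment $875.21; balance $4,902.77
Week 2: opening $4,902.77; interest $96.58 → $4,999.35; payment $875.21; balance $4,124.14
Week 3: opening $4,124.14; interest $96.58 → $4,220.72; payment $875.21; balance $3,345.51
Week 4: opening $3,345.51; interest $96.58 → $3,442.09; payment $875.21; balance $2,566.88
Week 5: opening $2,566.88; interest $96.58 → $2,663.46; payment $875.21; balance $1,788.25
Week 6: opening $1,788.25; interest $96.58 → $1,884.83; payment $875.21; balance $1,009.62
Week 7: opening $1,009.62; interest $96.58 → $1,106.20; payment $875.21; balance $230.99
Week 8: opening $230.99; interest $96.58 → $327.57; payment $327.57; balance $0.00
Total interest: $96.58 + $96.58 + $96.58 + $96.58 + $96.58 + $96.58 + $96.58 + $96.58 = $772.64

$772.64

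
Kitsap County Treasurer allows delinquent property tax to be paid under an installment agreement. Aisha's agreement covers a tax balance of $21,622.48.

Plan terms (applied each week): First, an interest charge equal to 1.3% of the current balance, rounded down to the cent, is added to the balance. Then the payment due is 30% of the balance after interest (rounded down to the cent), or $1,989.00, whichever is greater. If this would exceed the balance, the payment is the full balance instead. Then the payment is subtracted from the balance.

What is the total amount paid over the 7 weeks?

$22,482.50

Week 1: $21,622.48 +$281.09 interest = $21,903.57; pay $6,571.07 → $15,332.50
Week 2: $15,332.50 +$199.32 interest = $15,531.82; pay $4,659.54 → $10,872.28
Week 3: $10,872.28 +$141.33 interest = $11,013.61; pay $3,304.08 → $7,709.53
Week 4: $7,709.53 +$100.22 interest = $7,809.75; pay $2,342.92 → $5,466.83
Week 5: $5,466.83 +$71.06 interest = $5,537.89; pay $1,989.00 → $3,548.89
Week 6: $3,548.89 +$46.13 interest = $3,595.02; pay $1,989.00 → $1,606.02
Week 7: $1,606.02 +$20.87 interest = $1,626.89; pay $1,626.89 → $0.00
Total paid: $22,482.50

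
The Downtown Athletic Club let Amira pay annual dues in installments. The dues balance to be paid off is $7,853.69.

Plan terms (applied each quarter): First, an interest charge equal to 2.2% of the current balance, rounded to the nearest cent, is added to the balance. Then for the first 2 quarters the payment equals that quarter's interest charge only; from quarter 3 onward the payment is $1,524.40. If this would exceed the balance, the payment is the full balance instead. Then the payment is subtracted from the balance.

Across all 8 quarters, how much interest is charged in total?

Quarter 1: opening $7,853.69; interest $172.78 → $8,026.47; payment $172.78; balance $7,853.69
Quarter 2: opening $7,853.69; interest $172.78 → $8,026.47; payment $172.78; balance $7,853.69
Quarter 3: opening $7,853.69; interest $172.78 → $8,026.47; payment $1,524.40; balance $6,502.07
Quarter 4: opening $6,502.07; interest $143.05 → $6,645.12; payment $1,524.40; balance $5,120.72
Quarter 5: opening $5,120.72; interest $112.66 → $5,233.38; payment $1,524.40; balance $3,708.98
Quarter 6: opening $3,708.98; interest $81.60 → $3,790.58; payment $1,524.40; balance $2,266.18
Quarter 7: opening $2,266.18; interest $49.86 → $2,316.04; payment $1,524.40; balance $791.64
Quarter 8: opening $791.64; interest $17.42 → $809.06; payment $809.06; balance $0.00
Total interest: $172.78 + $172.78 + $172.78 + $143.05 + $112.66 + $81.60 + $49.86 + $17.42 = $922.93

$922.93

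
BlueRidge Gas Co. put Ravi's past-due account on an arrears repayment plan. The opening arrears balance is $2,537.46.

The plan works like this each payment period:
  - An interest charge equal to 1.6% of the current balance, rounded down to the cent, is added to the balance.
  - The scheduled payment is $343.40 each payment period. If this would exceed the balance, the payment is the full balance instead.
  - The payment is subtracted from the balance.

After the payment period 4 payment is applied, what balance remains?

$1,296.86

# | Opening | Interest | Payment | End bal
1 | $2,537.46 | $40.59 | $343.40 | $2,234.65
2 | $2,234.65 | $35.75 | $343.40 | $1,927.00
3 | $1,927.00 | $30.83 | $343.40 | $1,614.43
4 | $1,614.43 | $25.83 | $343.40 | $1,296.86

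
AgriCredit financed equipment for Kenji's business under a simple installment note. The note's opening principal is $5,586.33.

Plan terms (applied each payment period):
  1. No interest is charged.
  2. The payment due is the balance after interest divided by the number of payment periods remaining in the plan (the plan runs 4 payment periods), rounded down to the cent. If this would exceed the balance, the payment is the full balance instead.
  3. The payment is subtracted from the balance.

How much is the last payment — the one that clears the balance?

$1,396.59

Payment period 1: opening $5,586.33; payment $1,396.58; balance $4,189.75
Payment period 2: opening $4,189.75; payment $1,396.58; balance $2,793.17
Payment period 3: opening $2,793.17; payment $1,396.58; balance $1,396.59
Payment period 4: opening $1,396.59; payment $1,396.59; balance $0.00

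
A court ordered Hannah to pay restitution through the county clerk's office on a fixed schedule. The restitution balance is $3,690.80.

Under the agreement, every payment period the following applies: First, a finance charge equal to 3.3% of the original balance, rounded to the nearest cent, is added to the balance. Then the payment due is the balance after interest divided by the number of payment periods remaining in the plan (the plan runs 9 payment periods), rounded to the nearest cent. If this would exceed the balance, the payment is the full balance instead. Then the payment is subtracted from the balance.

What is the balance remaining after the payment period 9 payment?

$0.00

Payment period 1: opening $3,690.80; interest $121.80 → $3,812.60; payment $423.62; balance $3,388.98
Payment period 2: opening $3,388.98; interest $121.80 → $3,510.78; payment $438.85; balance $3,071.93
Payment period 3: opening $3,071.93; interest $121.80 → $3,193.73; payment $456.25; balance $2,737.48
Payment period 4: opening $2,737.48; interest $121.80 → $2,859.28; payment $476.55; balance $2,382.73
Payment period 5: opening $2,382.73; interest $121.80 → $2,504.53; payment $500.91; balance $2,003.62
Payment period 6: opening $2,003.62; interest $121.80 → $2,125.42; payment $531.36; balance $1,594.06
Payment period 7: opening $1,594.06; interest $121.80 → $1,715.86; payment $571.95; balance $1,143.91
Payment period 8: opening $1,143.91; interest $121.80 → $1,265.71; payment $632.86; balance $632.85
Payment period 9: opening $632.85; interest $121.80 → $754.65; payment $754.65; balance $0.00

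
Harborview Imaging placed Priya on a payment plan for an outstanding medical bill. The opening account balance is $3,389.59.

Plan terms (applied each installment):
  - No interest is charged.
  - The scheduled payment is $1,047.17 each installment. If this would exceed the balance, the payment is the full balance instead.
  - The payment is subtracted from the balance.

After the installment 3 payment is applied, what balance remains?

$248.08

Installment 1: opening $3,389.59; payment $1,047.17; balance $2,342.42
Installment 2: opening $2,342.42; payment $1,047.17; balance $1,295.25
Installment 3: opening $1,295.25; payment $1,047.17; balance $248.08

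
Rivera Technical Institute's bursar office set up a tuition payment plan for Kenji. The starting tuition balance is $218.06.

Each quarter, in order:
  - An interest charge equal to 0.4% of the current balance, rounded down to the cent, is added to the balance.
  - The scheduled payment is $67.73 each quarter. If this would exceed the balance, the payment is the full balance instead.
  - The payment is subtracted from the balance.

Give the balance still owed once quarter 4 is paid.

Quarter 1: opening $218.06; interest $0.87 → $218.93; payment $67.73; balance $151.20
Quarter 2: opening $151.20; interest $0.60 → $151.80; payment $67.73; balance $84.07
Quarter 3: opening $84.07; interest $0.33 → $84.40; payment $67.73; balance $16.67
Quarter 4: opening $16.67; interest $0.06 → $16.73; payment $16.73; balance $0.00

$0.00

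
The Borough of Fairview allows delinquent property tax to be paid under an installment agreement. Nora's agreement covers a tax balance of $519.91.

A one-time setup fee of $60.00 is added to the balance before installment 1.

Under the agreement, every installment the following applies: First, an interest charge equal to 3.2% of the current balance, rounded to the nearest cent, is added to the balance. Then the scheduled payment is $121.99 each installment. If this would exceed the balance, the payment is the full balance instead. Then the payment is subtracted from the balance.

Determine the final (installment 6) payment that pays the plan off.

# | Opening | Interest | Payment | End bal
1 | $579.91 | $18.56 | $121.99 | $476.48
2 | $476.48 | $15.25 | $121.99 | $369.74
3 | $369.74 | $11.83 | $121.99 | $259.58
4 | $259.58 | $8.31 | $121.99 | $145.90
5 | $145.90 | $4.67 | $121.99 | $28.58
6 | $28.58 | $0.91 | $29.49 | $0.00

$29.49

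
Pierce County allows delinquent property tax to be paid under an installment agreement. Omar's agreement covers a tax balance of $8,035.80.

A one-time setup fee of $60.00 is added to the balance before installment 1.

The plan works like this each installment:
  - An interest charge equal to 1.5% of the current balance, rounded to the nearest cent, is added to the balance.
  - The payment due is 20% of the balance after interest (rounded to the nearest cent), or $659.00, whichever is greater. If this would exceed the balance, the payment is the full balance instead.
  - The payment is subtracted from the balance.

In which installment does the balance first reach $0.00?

10

Installment 1: opening $8,095.80; interest $121.44 → $8,217.24; payment $1,643.45; balance $6,573.79
Installment 2: opening $6,573.79; interest $98.61 → $6,672.40; payment $1,334.48; balance $5,337.92
Installment 3: opening $5,337.92; interest $80.07 → $5,417.99; payment $1,083.60; balance $4,334.39
Installment 4: opening $4,334.39; interest $65.02 → $4,399.41; payment $879.88; balance $3,519.53
Installment 5: opening $3,519.53; interest $52.79 → $3,572.32; payment $714.46; balance $2,857.86
Installment 6: opening $2,857.86; interest $42.87 → $2,900.73; payment $659.00; balance $2,241.73
Installment 7: opening $2,241.73; interest $33.63 → $2,275.36; payment $659.00; balance $1,616.36
Installment 8: opening $1,616.36; interest $24.25 → $1,640.61; payment $659.00; balance $981.61
Installment 9: opening $981.61; interest $14.72 → $996.33; payment $659.00; balance $337.33
Installment 10: opening $337.33; interest $5.06 → $342.39; payment $342.39; balance $0.00
Balance reaches $0.00 in installment 10.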